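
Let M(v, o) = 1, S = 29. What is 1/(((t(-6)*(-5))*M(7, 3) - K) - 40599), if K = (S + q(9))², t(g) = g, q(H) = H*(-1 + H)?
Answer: -1/50770 ≈ -1.9697e-5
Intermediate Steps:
K = 10201 (K = (29 + 9*(-1 + 9))² = (29 + 9*8)² = (29 + 72)² = 101² = 10201)
1/(((t(-6)*(-5))*M(7, 3) - K) - 40599) = 1/((-6*(-5)*1 - 1*10201) - 40599) = 1/((30*1 - 10201) - 40599) = 1/((30 - 10201) - 40599) = 1/(-10171 - 40599) = 1/(-50770) = -1/50770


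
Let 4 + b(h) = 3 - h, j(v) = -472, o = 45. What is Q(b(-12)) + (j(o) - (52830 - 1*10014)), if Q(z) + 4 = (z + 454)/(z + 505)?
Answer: -7446069/172 ≈ -43291.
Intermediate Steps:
b(h) = -1 - h (b(h) = -4 + (3 - h) = -1 - h)
Q(z) = -4 + (454 + z)/(505 + z) (Q(z) = -4 + (z + 454)/(z + 505) = -4 + (454 + z)/(505 + z))
Q(b(-12)) + (j(o) - (52830 - 1*10014)) = 3*(-522 - (-1 - 1*(-12)))/(505 + (-1 - 1*(-12))) + (-472 - (52830 - 1*10014)) = 3*(-522 - (-1 + 12))/(505 + (-1 + 12)) + (-472 - (52830 - 10014)) = 3*(-522 - 1*11)/(505 + 11) + (-472 - 1*42816) = 3*(-522 - 11)/516 + (-472 - 42816) = 3*(1/516)*(-533) - 43288 = -533/172 - 43288 = -7446069/172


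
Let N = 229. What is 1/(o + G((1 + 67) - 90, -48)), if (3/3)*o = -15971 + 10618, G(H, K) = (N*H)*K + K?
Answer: 1/236423 ≈ 4.2297e-6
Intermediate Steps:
G(H, K) = K + 229*H*K (G(H, K) = (229*H)*K + K = 229*H*K + K = K + 229*H*K)
o = -5353 (o = -15971 + 10618 = -5353)
1/(o + G((1 + 67) - 90, -48)) = 1/(-5353 - 48*(1 + 229*((1 + 67) - 90))) = 1/(-5353 - 48*(1 + 229*(68 - 90))) = 1/(-5353 - 48*(1 + 229*(-22))) = 1/(-5353 - 48*(1 - 5038)) = 1/(-5353 - 48*(-5037)) = 1/(-5353 + 241776) = 1/236423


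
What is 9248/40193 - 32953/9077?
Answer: -1240535833/364831861 ≈ -3.4003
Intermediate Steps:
9248/40193 - 32953/9077 = -1240535833/364831861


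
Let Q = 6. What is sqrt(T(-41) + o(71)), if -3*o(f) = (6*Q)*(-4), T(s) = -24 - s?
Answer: sqrt(65) ≈ 8.0623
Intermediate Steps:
o(f) = 48 (o(f) = -6*6*(-4)/3 = -12*(-4) = -1/3*(-144) = 48)
sqrt(T(-41) + o(71)) = sqrt((-24 - 1*(-41)) + 48) = sqrt((-24 + 41) + 48) = sqrt(17 + 48) = sqrt(65)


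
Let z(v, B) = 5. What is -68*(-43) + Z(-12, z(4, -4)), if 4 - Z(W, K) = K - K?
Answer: 2928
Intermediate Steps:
Z(W, K) = 4 (Z(W, K) = 4 - (K - K) = 4 - 1*0 = 4 + 0 = 4)
-68*(-43) + Z(-12, z(4, -4)) = -68*(-43) + 4 = 2924 + 4 = 2928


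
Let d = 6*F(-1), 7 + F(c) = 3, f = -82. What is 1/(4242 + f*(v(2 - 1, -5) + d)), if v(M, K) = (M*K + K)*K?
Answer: 1/2110 ≈ 0.00047393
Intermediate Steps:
F(c) = -4 (F(c) = -7 + 3 = -4)
d = -24 (d = 6*(-4) = -24)
v(M, K) = K*(K + K*M) (v(M, K) = (K*M + K)*K = (K + K*M)*K = K*(K + K*M))
1/(4242 + f*(v(2 - 1, -5) + d)) = 1/(4242 - 82*((-5)²*(1 + (2 - 1)) - 24)) = 1/(4242 - 82*(25*(1 + 1) - 24)) = 1/(4242 - 82*(25*2 - 24)) = 1/(4242 - 82*(50 - 24)) = 1/(4242 - 82*26) = 1/(4242 - 2132) = 1/2110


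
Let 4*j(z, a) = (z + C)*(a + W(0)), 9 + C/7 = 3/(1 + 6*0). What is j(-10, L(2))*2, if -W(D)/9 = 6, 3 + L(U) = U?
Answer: 1430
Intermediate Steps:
L(U) = -3 + U
W(D) = -54 (W(D) = -9*6 = -54)
C = -42 (C = -63 + 7*(3/(1 + 6*0)) = -63 + 7*(3/(1 + 0)) = -63 + 7*(3/1) = -63 + 7*(3*1) = -63 + 7*3 = -63 + 21 = -42)
j(z, a) = (-54 + a)*(-42 + z)/4 (j(z, a) = ((z - 42)*(a - 54))/4 = ((-42 + z)*(-54 + a))/4 = ((-54 + a)*(-42 + z))/4 = (-54 + a)*(-42 + z)/4)
j(-10, L(2))*2 = (567 - 27/2*(-10) - 21*(-3 + 2)/2 + (1/4)*(-3 + 2)*(-10))*2 = (567 + 135 - 21/2*(-1) + (1/4)*(-1)*(-10))*2 = (567 + 135 + 21/2 + 5/2)*2 = 715*2 = 1430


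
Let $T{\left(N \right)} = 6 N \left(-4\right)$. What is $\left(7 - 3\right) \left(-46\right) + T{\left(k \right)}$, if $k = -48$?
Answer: $968$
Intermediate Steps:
$T{\left(N \right)} = - 24 N$
$\left(7 - 3\right) \left(-46\right) + T{\left(k \right)} = \left(7 - 3\right) \left(-46\right) - -1152 = \left(7 - 3\right) \left(-46\right) + 1152 = 4 \left(-46\right) + 1152 = -184 + 1152 = 968$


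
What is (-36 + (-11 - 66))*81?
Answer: -9153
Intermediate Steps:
(-36 + (-11 - 66))*81 = (-36 - 77)*81 = -113*81 = -9153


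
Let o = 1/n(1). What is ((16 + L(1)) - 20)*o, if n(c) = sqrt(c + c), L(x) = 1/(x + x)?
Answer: -7*sqrt(2)/4 ≈ -2.4749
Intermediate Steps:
L(x) = 1/(2*x)
n(c) = sqrt(2)*sqrt(c) (n(c) = sqrt(2*c) = sqrt(2)*sqrt(c))
o = sqrt(2)/2 (o = 1/(sqrt(2)*sqrt(1)) = 1/(sqrt(2)*1) = 1/(sqrt(2)) = sqrt(2)/2 ≈ 0.70711)
((16 + L(1)) - 20)*o = ((16 + (1/2)/1) - 20)*(sqrt(2)/2) = ((16 + (1/2)*1) - 20)*(sqrt(2)/2) = ((16 + 1/2) - 20)*(sqrt(2)/2) = (33/2 - 20)*(sqrt(2)/2) = -7*sqrt(2)/4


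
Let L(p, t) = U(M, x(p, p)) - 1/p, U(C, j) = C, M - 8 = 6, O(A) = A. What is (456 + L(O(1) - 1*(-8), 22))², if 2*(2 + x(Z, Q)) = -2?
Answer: 17884441/81 ≈ 2.2080e+5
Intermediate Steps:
x(Z, Q) = -3 (x(Z, Q) = -2 + (½)*(-2) = -2 - 1 = -3)
M = 14 (M = 8 + 6 = 14)
L(p, t) = 14 - 1/p
(456 + L(O(1) - 1*(-8), 22))² = (456 + (14 - 1/(1 - 1*(-8))))² = (456 + (14 - 1/(1 + 8)))² = (456 + (14 - 1/9))² = (456 + (14 - 1*⅑))² = (456 + (14 - ⅑))² = (456 + 125/9)² = (4229/9)² = 17884441/81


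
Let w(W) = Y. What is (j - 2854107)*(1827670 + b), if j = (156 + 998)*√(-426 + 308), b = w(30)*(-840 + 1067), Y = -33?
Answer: -5194985625153 + 2100486566*I*√118 ≈ -5.195e+12 + 2.2817e+10*I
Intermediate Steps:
w(W) = -33
b = -7491 (b = -33*(-840 + 1067) = -33*227 = -7491)
j = 1154*I*√118 (j = 1154*√(-118) = 1154*(I*√118) = 1154*I*√118 ≈ 12536.0*I)
(j - 2854107)*(1827670 + b) = (1154*I*√118 - 2854107)*(1827670 - 7491) = (-2854107 + 1154*I*√118)*1820179 = -5194985625153 + 2100486566*I*√118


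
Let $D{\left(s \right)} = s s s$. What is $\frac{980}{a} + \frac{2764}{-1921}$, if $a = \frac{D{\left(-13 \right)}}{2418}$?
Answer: $- \frac{350626996}{324649} \approx -1080.0$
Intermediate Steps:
$D{\left(s \right)} = s^{3}$ ($D{\left(s \right)} = s^{2} s = s^{3}$)
$a = - \frac{169}{186}$ ($a = \frac{\left(-13\right)^{3}}{2418} = \left(-2197\right) \frac{1}{2418} = - \frac{169}{186} \approx -0.9086$)
$\frac{980}{a} + \frac{2764}{-1921} = \frac{980}{- \frac{169}{186}} + \frac{2764}{-1921} = 980 \left(- \frac{186}{169}\right) + 2764 \left(- \frac{1}{1921}\right) = - \frac{182280}{169} - \frac{2764}{1921} = - \frac{350626996}{324649}$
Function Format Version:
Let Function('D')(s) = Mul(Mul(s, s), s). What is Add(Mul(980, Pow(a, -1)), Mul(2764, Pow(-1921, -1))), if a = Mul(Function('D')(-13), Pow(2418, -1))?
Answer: Rational(-350626996, 324649) ≈ -1080.0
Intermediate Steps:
Function('D')(s) = Pow(s, 3) (Function('D')(s) = Mul(Pow(s, 2), s) = Pow(s, 3))
a = Rational(-169, 186) (a = Mul(Pow(-13, 3), Pow(2418, -1)) = Mul(-2197, Rational(1, 2418)) = Rational(-169, 186) ≈ -0.90860)
Add(Mul(980, Pow(a, -1)), Mul(2764, Pow(-1921, -1))) = Add(Mul(980, Pow(Rational(-169, 186), -1)), Mul(2764, Pow(-1921, -1))) = Add(Mul(980, Rational(-186, 169)), Mul(2764, Rational(-1, 1921))) = Add(Rational(-182280, 169), Rational(-2764, 1921)) = Rational(-350626996, 324649)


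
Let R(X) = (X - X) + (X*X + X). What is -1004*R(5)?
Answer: -30120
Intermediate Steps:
R(X) = X + X² (R(X) = 0 + (X² + X) = 0 + (X + X²) = X + X²)
-1004*R(5) = -5020*(1 + 5) = -5020*6 = -1004*30 = -30120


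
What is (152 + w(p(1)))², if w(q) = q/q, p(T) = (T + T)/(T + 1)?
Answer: 23409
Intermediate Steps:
p(T) = 2*T/(1 + T) (p(T) = (2*T)/(1 + T) = 2*T/(1 + T))
w(q) = 1
(152 + w(p(1)))² = (152 + 1)² = 153² = 23409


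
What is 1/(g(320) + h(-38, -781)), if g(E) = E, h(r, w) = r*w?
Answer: 1/29998 ≈ 3.3336e-5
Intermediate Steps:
1/(g(320) + h(-38, -781)) = 1/(320 - 38*(-781)) = 1/(320 + 29678) = 1/29998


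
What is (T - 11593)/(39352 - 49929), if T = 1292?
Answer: 10301/10577 ≈ 0.97391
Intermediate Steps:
(T - 11593)/(39352 - 49929) = (1292 - 11593)/(39352 - 49929) = -10301/(-10577) = -10301*(-1/10577) = 10301/10577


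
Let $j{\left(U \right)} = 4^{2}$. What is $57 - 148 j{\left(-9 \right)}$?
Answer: $-2311$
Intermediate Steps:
$j{\left(U \right)} = 16$
$57 - 148 j{\left(-9 \right)} = 57 - 2368 = -2311$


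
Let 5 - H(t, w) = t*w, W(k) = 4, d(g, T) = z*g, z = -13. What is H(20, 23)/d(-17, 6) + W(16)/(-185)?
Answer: -6543/3145 ≈ -2.0804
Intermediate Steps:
d(g, T) = -13*g
H(t, w) = 5 - t*w
H(20, 23)/d(-17, 6) + W(16)/(-185) = (5 - 1*20*23)/((-13*(-17))) + 4/(-185) = (5 - 460)/221 + 4*(-1/185) = -455*1/221 - 4/185 = -35/17 - 4/185 = -6543/3145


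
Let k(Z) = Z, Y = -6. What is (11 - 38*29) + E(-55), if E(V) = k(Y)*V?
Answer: -761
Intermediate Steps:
E(V) = -6*V
(11 - 38*29) + E(-55) = (11 - 38*29) - 6*(-55) = (11 - 1102) + 330 = -1091 + 330 = -761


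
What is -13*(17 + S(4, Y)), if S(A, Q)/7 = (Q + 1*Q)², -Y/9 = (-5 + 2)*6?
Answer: -9553037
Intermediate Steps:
Y = 162 (Y = -9*(-5 + 2)*6 = -(-27)*6 = -9*(-18) = 162)
S(A, Q) = 28*Q² (S(A, Q) = 7*(Q + 1*Q)² = 7*(Q + Q)² = 7*(2*Q)² = 7*(4*Q²) = 28*Q²)
-13*(17 + S(4, Y)) = -13*(17 + 28*162²) = -13*(17 + 28*26244) = -13*(17 + 734832) = -13*734849 = -9553037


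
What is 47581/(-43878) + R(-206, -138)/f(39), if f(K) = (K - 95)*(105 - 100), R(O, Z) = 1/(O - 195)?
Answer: -2671175401/2463310920 ≈ -1.0844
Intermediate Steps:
R(O, Z) = 1/(-195 + O)
f(K) = -475 + 5*K (f(K) = (-95 + K)*5 = -475 + 5*K)
47581/(-43878) + R(-206, -138)/f(39) = 47581/(-43878) + 1/((-195 - 206)*(-475 + 5*39)) = 47581*(-1/43878) + 1/((-401)*(-475 + 195)) = -47581/43878 - 1/401/(-280) = -47581/43878 - 1/401*(-1/280) = -47581/43878 + 1/112280 = -2671175401/2463310920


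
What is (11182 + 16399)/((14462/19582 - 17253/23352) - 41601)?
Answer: -2102034724664/3170543025481 ≈ -0.66299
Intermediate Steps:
(11182 + 16399)/((14462/19582 - 17253/23352) - 41601) = 27581/((14462*(1/19582) - 17253*1/23352) - 41601) = 27581/((7231/9791 - 5751/7784) - 41601) = 27581/(-21937/76213144 - 41601) = 27581/(-3170543025481/76213144) = 27581*(-76213144/3170543025481) = -2102034724664/3170543025481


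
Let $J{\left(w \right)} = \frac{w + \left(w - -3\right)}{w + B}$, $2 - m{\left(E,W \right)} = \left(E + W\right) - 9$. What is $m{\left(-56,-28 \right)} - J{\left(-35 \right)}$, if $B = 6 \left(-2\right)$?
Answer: $\frac{4398}{47} \approx 93.574$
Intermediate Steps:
$m{\left(E,W \right)} = 11 - E - W$ ($m{\left(E,W \right)} = 2 - \left(\left(E + W\right) - 9\right) = 2 - \left(-9 + E + W\right) = 11 - E - W$)
$B = -12$
$J{\left(w \right)} = \frac{3 + 2 w}{-12 + w}$ ($J{\left(w \right)} = \frac{w + \left(w - -3\right)}{w - 12} = \frac{w + \left(w + 3\right)}{-12 + w} = \frac{w + \left(3 + w\right)}{-12 + w} = \frac{3 + 2 w}{-12 + w}$)
$m{\left(-56,-28 \right)} - J{\left(-35 \right)} = \left(11 - -56 - -28\right) - \frac{3 + 2 \left(-35\right)}{-12 - 35} = \left(11 + 56 + 28\right) - \frac{3 - 70}{-47} = 95 - \left(- \frac{1}{47}\right) \left(-67\right) = 95 - \frac{67}{47} = \frac{4398}{47}$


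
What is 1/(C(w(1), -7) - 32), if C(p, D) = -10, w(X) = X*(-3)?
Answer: -1/42 ≈ -0.023810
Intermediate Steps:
w(X) = -3*X
1/(C(w(1), -7) - 32) = 1/(-10 - 32) = 1/(-42) = -1/42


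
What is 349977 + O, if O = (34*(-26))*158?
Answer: 210305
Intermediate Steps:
O = -139672 (O = -884*158 = -139672)
349977 + O = 349977 - 139672 = 210305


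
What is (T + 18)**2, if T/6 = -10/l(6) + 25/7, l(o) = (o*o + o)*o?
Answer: 677329/441 ≈ 1535.9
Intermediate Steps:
l(o) = o*(o + o**2) (l(o) = (o**2 + o)*o = (o + o**2)*o = o*(o + o**2))
T = 445/21 (T = 6*(-10*1/(36*(1 + 6)) + 25/7) = 6*(-10/(36*7) + 25*(1/7)) = 6*(-10/252 + 25/7) = 6*(-10*1/252 + 25/7) = 6*(-5/126 + 25/7) = 6*(445/126) = 445/21 ≈ 21.190)
(T + 18)**2 = (445/21 + 18)**2 = (823/21)**2 = 677329/441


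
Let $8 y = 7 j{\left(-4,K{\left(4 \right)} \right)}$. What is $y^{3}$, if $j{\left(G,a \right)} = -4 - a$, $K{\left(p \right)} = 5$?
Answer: $- \frac{250047}{512} \approx -488.37$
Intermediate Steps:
$y = - \frac{63}{8}$ ($y = \frac{7 \left(-4 - 5\right)}{8} = \frac{7 \left(-9\right)}{8} = \frac{1}{8} \left(-63\right) = - \frac{63}{8} \approx -7.875$)
$y^{3} = \left(- \frac{63}{8}\right)^{3} = - \frac{250047}{512}$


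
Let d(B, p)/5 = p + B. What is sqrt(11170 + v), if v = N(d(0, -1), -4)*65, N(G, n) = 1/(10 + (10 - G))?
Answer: 3*sqrt(31035)/5 ≈ 105.70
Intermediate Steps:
d(B, p) = 5*B + 5*p (d(B, p) = 5*(p + B) = 5*(B + p) = 5*B + 5*p)
N(G, n) = 1/(20 - G)
v = 13/5 (v = -1/(-20 + (5*0 + 5*(-1)))*65 = -1/(-20 + (0 - 5))*65 = -1/(-20 - 5)*65 = -1/(-25)*65 = -1*(-1/25)*65 = (1/25)*65 = 13/5 ≈ 2.6000)
sqrt(11170 + v) = sqrt(11170 + 13/5) = sqrt(55863/5) = 3*sqrt(31035)/5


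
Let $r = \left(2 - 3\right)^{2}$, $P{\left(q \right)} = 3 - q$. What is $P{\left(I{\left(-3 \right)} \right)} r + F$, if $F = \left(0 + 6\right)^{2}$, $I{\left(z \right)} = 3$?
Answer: $36$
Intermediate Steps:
$F = 36$ ($F = 6^{2} = 36$)
$r = 1$ ($r = \left(-1\right)^{2} = 1$)
$P{\left(I{\left(-3 \right)} \right)} r + F = \left(3 - 3\right) 1 + 36 = 0 \cdot 1 + 36 = 0 + 36 = 36$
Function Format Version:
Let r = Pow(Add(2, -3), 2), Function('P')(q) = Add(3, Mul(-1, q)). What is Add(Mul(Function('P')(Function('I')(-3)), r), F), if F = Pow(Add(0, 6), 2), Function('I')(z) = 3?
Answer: 36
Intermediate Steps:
F = 36 (F = Pow(6, 2) = 36)
r = 1 (r = Pow(-1, 2) = 1)
Add(Mul(Function('P')(Function('I')(-3)), r), F) = Add(Mul(Add(3, Mul(-1, 3)), 1), 36) = Add(Mul(Add(3, -3), 1), 36) = Add(Mul(0, 1), 36) = Add(0, 36) = 36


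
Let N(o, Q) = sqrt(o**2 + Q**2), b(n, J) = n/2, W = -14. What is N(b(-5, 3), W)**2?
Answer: 809/4 ≈ 202.25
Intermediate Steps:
b(n, J) = n/2 (b(n, J) = n*(1/2) = n/2)
N(o, Q) = sqrt(Q**2 + o**2)
N(b(-5, 3), W)**2 = (sqrt((-14)**2 + ((1/2)*(-5))**2))**2 = (sqrt(196 + (-5/2)**2))**2 = (sqrt(196 + 25/4))**2 = (sqrt(809/4))**2 = (sqrt(809)/2)**2 = 809/4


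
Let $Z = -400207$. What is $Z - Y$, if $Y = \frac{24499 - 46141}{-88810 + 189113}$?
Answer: $- \frac{40141941079}{100303} \approx -4.0021 \cdot 10^{5}$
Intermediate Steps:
$Y = - \frac{21642}{100303} \approx -0.21577$
$Z - Y = -400207 - - \frac{21642}{100303} = -400207 + \frac{21642}{100303} = - \frac{40141941079}{100303}$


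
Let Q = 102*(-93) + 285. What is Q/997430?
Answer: -9201/997430 ≈ -0.0092247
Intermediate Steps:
Q = -9201 (Q = -9486 + 285 = -9201)
Q/997430 = -9201/997430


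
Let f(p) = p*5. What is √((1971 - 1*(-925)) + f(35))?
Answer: √3071 ≈ 55.417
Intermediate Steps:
f(p) = 5*p
√((1971 - 1*(-925)) + f(35)) = √((1971 - 1*(-925)) + 5*35) = √((1971 + 925) + 175) = √(2896 + 175) = √3071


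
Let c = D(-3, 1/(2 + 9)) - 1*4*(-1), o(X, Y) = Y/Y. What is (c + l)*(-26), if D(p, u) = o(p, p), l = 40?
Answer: -1170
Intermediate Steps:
o(X, Y) = 1
D(p, u) = 1
c = 5 (c = 1 - 1*4*(-1) = 1 - 4*(-1) = 1 - 1*(-4) = 1 + 4 = 5)
(c + l)*(-26) = (5 + 40)*(-26) = 45*(-26) = -1170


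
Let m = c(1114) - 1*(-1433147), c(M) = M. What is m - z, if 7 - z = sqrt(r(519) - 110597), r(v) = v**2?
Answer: 1434254 + 2*sqrt(39691) ≈ 1.4347e+6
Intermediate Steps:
m = 1434261 (m = 1114 - 1*(-1433147) = 1114 + 1433147 = 1434261)
z = 7 - 2*sqrt(39691) (z = 7 - sqrt(519**2 - 110597) = 7 - sqrt(269361 - 110597) = 7 - sqrt(158764) = 7 - 2*sqrt(39691) ≈ -391.45)
m - z = 1434261 - (7 - 2*sqrt(39691)) = 1434261 + (-7 + 2*sqrt(39691)) = 1434254 + 2*sqrt(39691)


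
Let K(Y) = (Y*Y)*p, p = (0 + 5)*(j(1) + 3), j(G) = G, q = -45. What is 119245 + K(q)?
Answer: 159745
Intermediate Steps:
p = 20 (p = (0 + 5)*(1 + 3) = 5*4 = 20)
K(Y) = 20*Y² (K(Y) = (Y*Y)*20 = Y²*20 = 20*Y²)
119245 + K(q) = 119245 + 20*(-45)² = 119245 + 20*2025 = 119245 + 40500 = 159745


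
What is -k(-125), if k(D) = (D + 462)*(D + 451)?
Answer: -109862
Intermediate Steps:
k(D) = (451 + D)*(462 + D) (k(D) = (462 + D)*(451 + D) = (451 + D)*(462 + D))
-k(-125) = -(208362 + (-125)² + 913*(-125)) = -(208362 + 15625 - 114125) = -1*109862 = -109862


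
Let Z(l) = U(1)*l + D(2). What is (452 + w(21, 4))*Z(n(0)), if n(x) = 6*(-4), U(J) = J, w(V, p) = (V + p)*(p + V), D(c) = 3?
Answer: -22617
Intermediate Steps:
w(V, p) = (V + p)² (w(V, p) = (V + p)*(V + p) = (V + p)²)
n(x) = -24
Z(l) = 3 + l (Z(l) = 1*l + 3 = l + 3 = 3 + l)
(452 + w(21, 4))*Z(n(0)) = (452 + (21 + 4)²)*(3 - 24) = (452 + 25²)*(-21) = (452 + 625)*(-21) = 1077*(-21) = -22617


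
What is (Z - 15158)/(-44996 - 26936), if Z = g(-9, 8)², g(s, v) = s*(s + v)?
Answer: 15077/71932 ≈ 0.20960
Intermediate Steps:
Z = 81 (Z = (-9*(-9 + 8))² = (-9*(-1))² = 9² = 81)
(Z - 15158)/(-44996 - 26936) = (81 - 15158)/(-44996 - 26936) = -15077/(-71932) = -15077*(-1/71932) = 15077/71932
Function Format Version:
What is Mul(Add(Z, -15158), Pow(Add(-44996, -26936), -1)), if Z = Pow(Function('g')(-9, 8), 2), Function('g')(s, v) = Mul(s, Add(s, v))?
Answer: Rational(15077, 71932) ≈ 0.20960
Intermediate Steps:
Z = 81 (Z = Pow(Mul(-9, Add(-9, 8)), 2) = Pow(Mul(-9, -1), 2) = Pow(9, 2) = 81)
Mul(Add(Z, -15158), Pow(Add(-44996, -26936), -1)) = Mul(Add(81, -15158), Pow(Add(-44996, -26936), -1)) = Mul(-15077, Pow(-71932, -1)) = Mul(-15077, Rational(-1, 71932)) = Rational(15077, 71932)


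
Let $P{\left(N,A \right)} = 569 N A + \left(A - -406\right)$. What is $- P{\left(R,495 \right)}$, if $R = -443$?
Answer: $124772264$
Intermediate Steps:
$P{\left(N,A \right)} = 406 + A + 569 A N$ ($P{\left(N,A \right)} = 569 A N + \left(A + 406\right) = 569 A N + \left(406 + A\right) = 406 + A + 569 A N$)
$- P{\left(R,495 \right)} = - (406 + 495 + 569 \cdot 495 \left(-443\right)) = - (406 + 495 - 124773165) = \left(-1\right) \left(-124772264\right) = 124772264$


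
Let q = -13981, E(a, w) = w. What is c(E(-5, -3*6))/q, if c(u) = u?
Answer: 18/13981 ≈ 0.0012875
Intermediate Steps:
c(E(-5, -3*6))/q = -3*6/(-13981) = -18*(-1/13981) = 18/13981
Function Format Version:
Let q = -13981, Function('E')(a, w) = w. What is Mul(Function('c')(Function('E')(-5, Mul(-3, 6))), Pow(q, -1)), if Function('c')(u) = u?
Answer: Rational(18, 13981) ≈ 0.0012875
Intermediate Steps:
Mul(Function('c')(Function('E')(-5, Mul(-3, 6))), Pow(q, -1)) = Mul(Mul(-3, 6), Pow(-13981, -1)) = Mul(-18, Rational(-1, 13981)) = Rational(18, 13981)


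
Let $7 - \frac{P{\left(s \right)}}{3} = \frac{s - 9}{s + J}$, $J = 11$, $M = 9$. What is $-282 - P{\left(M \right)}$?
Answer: $-303$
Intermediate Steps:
$P{\left(s \right)} = 21 - \frac{3 \left(-9 + s\right)}{11 + s}$ ($P{\left(s \right)} = 21 - 3 \frac{s - 9}{s + 11} = 21 - 3 \frac{-9 + s}{11 + s} = 21 - \frac{3 \left(-9 + s\right)}{11 + s}$)
$-282 - P{\left(M \right)} = -282 - \frac{6 \left(43 + 3 \cdot 9\right)}{11 + 9} = -282 - \frac{6 \left(43 + 27\right)}{20} = -282 - 6 \cdot \frac{1}{20} \cdot 70 = -282 - 21 = -303$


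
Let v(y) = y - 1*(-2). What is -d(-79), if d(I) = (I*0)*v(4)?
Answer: 0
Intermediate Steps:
v(y) = 2 + y (v(y) = y + 2 = 2 + y)
d(I) = 0 (d(I) = (I*0)*(2 + 4) = 0*6 = 0)
-d(-79) = -1*0 = 0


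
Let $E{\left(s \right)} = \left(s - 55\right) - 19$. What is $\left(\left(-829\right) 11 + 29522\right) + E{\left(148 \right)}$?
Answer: $20477$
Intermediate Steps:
$E{\left(s \right)} = -74 + s$ ($E{\left(s \right)} = \left(-55 + s\right) - 19 = -74 + s$)
$\left(\left(-829\right) 11 + 29522\right) + E{\left(148 \right)} = \left(\left(-829\right) 11 + 29522\right) + \left(-74 + 148\right) = \left(-9119 + 29522\right) + 74 = 20403 + 74 = 20477$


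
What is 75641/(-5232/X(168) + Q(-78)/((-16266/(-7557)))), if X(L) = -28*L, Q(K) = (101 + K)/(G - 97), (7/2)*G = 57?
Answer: 5677162261435/73542272 ≈ 77196.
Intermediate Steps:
G = 114/7 (G = (2/7)*57 = 114/7 ≈ 16.286)
Q(K) = -707/565 - 7*K/565 (Q(K) = (101 + K)/(114/7 - 97) = (101 + K)/(-565/7) = (101 + K)*(-7/565) = -707/565 - 7*K/565)
75641/(-5232/X(168) + Q(-78)/((-16266/(-7557)))) = 75641/(-5232/((-28*168)) + (-707/565 - 7/565*(-78))/((-16266/(-7557)))) = 75641/(-5232/(-4704) + (-707/565 + 546/565)/((-16266*(-1/7557)))) = 75641/(-5232*(-1/4704) - 161/(565*5422/2519)) = 75641/(109/98 - 161/565*2519/5422) = 75641/(109/98 - 405559/3063430) = 75641/(73542272/75054035) = 75641*(75054035/73542272) = 5677162261435/73542272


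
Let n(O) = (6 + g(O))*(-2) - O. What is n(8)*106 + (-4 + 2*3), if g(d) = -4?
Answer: -1270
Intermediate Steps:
n(O) = -4 - O (n(O) = (6 - 4)*(-2) - O = 2*(-2) - O = -4 - O)
n(8)*106 + (-4 + 2*3) = (-4 - 1*8)*106 + (-4 + 2*3) = (-4 - 8)*106 + (-4 + 6) = -12*106 + 2 = -1272 + 2 = -1270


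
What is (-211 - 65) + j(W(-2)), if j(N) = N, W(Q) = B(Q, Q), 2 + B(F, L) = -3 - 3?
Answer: -284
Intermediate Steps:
B(F, L) = -8 (B(F, L) = -2 + (-3 - 3) = -2 - 6 = -8)
W(Q) = -8
(-211 - 65) + j(W(-2)) = (-211 - 65) - 8 = -276 - 8 = -284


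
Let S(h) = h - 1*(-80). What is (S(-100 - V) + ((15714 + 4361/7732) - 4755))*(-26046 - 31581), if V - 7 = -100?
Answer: -4915801218195/7732 ≈ -6.3577e+8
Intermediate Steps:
V = -93 (V = 7 - 100 = -93)
S(h) = 80 + h (S(h) = h + 80 = 80 + h)
(S(-100 - V) + ((15714 + 4361/7732) - 4755))*(-26046 - 31581) = ((80 + (-100 - 1*(-93))) + ((15714 + 4361/7732) - 4755))*(-26046 - 31581) = ((80 + (-100 + 93)) + ((15714 + 4361*(1/7732)) - 4755))*(-57627) = ((80 - 7) + ((15714 + 4361/7732) - 4755))*(-57627) = (73 + (121505009/7732 - 4755))*(-57627) = (73 + 84739349/7732)*(-57627) = (85303785/7732)*(-57627) = -4915801218195/7732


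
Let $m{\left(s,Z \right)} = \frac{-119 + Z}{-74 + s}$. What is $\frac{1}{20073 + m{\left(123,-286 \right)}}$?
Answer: $\frac{49}{983172} \approx 4.9839 \cdot 10^{-5}$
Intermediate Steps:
$m{\left(s,Z \right)} = \frac{-119 + Z}{-74 + s}$
$\frac{1}{20073 + m{\left(123,-286 \right)}} = \frac{1}{20073 + \frac{-119 - 286}{-74 + 123}} = \frac{1}{20073 + \frac{1}{49} \left(-405\right)} = \frac{1}{20073 - \frac{405}{49}} = \frac{1}{\frac{983172}{49}} = \frac{49}{983172}$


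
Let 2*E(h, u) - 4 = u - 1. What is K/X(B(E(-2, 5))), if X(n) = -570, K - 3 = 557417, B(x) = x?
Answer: -55742/57 ≈ -977.93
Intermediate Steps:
E(h, u) = 3/2 + u/2 (E(h, u) = 2 + (u - 1)/2 = 2 + (-1 + u)/2 = 2 + (-1/2 + u/2) = 3/2 + u/2)
K = 557420 (K = 3 + 557417 = 557420)
K/X(B(E(-2, 5))) = 557420/(-570) = 557420*(-1/570) = -55742/57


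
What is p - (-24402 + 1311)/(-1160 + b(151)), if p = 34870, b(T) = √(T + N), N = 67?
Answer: 23443342390/672691 - 23091*√218/1345382 ≈ 34850.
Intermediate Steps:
b(T) = √(67 + T) (b(T) = √(T + 67) = √(67 + T))
p - (-24402 + 1311)/(-1160 + b(151)) = 34870 - (-24402 + 1311)/(-1160 + √(67 + 151)) = 34870 - (-23091)/(-1160 + √218) = 34870 + 23091/(-1160 + √218)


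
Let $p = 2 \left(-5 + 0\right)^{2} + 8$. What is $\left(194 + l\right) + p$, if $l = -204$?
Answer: $48$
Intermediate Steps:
$p = 58$ ($p = 2 \left(-5\right)^{2} + 8 = 2 \cdot 25 + 8 = 50 + 8 = 58$)
$\left(194 + l\right) + p = \left(194 - 204\right) + 58 = -10 + 58 = 48$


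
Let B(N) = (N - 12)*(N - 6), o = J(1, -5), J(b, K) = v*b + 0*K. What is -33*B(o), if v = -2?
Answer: -3696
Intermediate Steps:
J(b, K) = -2*b (J(b, K) = -2*b + 0*K = -2*b + 0 = -2*b)
o = -2 (o = -2*1 = -2)
B(N) = (-12 + N)*(-6 + N)
-33*B(o) = -33*(72 + (-2)**2 - 18*(-2)) = -33*(72 + 4 + 36) = -33*112 = -3696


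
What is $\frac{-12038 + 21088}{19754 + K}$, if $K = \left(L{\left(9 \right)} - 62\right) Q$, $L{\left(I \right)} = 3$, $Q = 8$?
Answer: $\frac{4525}{9641} \approx 0.46935$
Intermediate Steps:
$K = -472$ ($K = \left(3 - 62\right) 8 = \left(-59\right) 8 = -472$)
$\frac{-12038 + 21088}{19754 + K} = \frac{-12038 + 21088}{19754 - 472} = \frac{9050}{19282} = 9050 \cdot \frac{1}{19282} = \frac{4525}{9641}$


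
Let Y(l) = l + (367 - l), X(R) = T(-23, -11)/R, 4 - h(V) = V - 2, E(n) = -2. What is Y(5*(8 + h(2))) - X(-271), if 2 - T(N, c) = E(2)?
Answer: 99461/271 ≈ 367.01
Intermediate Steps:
T(N, c) = 4 (T(N, c) = 2 - 1*(-2) = 2 + 2 = 4)
h(V) = 6 - V (h(V) = 4 - (V - 2) = 4 - (-2 + V) = 4 + (2 - V) = 6 - V)
X(R) = 4/R
Y(l) = 367
Y(5*(8 + h(2))) - X(-271) = 367 - 4/(-271) = 367 - 4*(-1)/271 = 367 - 1*(-4/271) = 367 + 4/271 = 99461/271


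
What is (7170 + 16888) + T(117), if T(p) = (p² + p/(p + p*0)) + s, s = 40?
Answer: 37788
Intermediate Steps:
T(p) = 41 + p² (T(p) = (p² + p/(p + p*0)) + 40 = (p² + p/(p + 0)) + 40 = (p² + p/p) + 40 = (p² + 1) + 40 = (1 + p²) + 40 = 41 + p²)
(7170 + 16888) + T(117) = (7170 + 16888) + (41 + 117²) = 24058 + (41 + 13689) = 24058 + 13730 = 37788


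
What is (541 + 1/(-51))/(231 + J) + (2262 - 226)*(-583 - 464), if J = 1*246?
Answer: -51857643694/24327 ≈ -2.1317e+6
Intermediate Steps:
J = 246
(541 + 1/(-51))/(231 + J) + (2262 - 226)*(-583 - 464) = (541 + 1/(-51))/(231 + 246) + (2262 - 226)*(-583 - 464) = (541 - 1/51)/477 + 2036*(-1047) = (27590/51)*(1/477) - 2131692 = 27590/24327 - 2131692 = -51857643694/24327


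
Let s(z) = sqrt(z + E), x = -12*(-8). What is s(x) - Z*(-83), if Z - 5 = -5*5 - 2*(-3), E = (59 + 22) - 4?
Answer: -1162 + sqrt(173) ≈ -1148.8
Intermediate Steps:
x = 96
E = 77 (E = 81 - 4 = 77)
Z = -14 (Z = 5 + (-5*5 - 2*(-3)) = 5 + (-25 + 6) = 5 - 19 = -14)
s(z) = sqrt(77 + z) (s(z) = sqrt(z + 77) = sqrt(77 + z))
s(x) - Z*(-83) = sqrt(77 + 96) - (-14)*(-83) = sqrt(173) - 1*1162 = sqrt(173) - 1162 = -1162 + sqrt(173)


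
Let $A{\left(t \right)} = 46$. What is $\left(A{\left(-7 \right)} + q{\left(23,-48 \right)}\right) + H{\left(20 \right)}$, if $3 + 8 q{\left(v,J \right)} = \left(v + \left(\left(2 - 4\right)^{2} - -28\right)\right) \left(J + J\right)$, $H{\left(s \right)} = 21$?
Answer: $- \frac{4747}{8} \approx -593.38$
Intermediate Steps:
$q{\left(v,J \right)} = - \frac{3}{8} + \frac{J \left(32 + v\right)}{4}$ ($q{\left(v,J \right)} = - \frac{3}{8} + \frac{\left(v + \left(\left(2 - 4\right)^{2} - -28\right)\right) \left(J + J\right)}{8} = - \frac{3}{8} + \frac{\left(v + \left(\left(-2\right)^{2} + 28\right)\right) 2 J}{8} = - \frac{3}{8} + \frac{\left(v + \left(4 + 28\right)\right) 2 J}{8} = - \frac{3}{8} + \frac{\left(v + 32\right) 2 J}{8} = - \frac{3}{8} + \frac{\left(32 + v\right) 2 J}{8} = - \frac{3}{8} + \frac{2 J \left(32 + v\right)}{8} = - \frac{3}{8} + \frac{J \left(32 + v\right)}{4}$)
$\left(A{\left(-7 \right)} + q{\left(23,-48 \right)}\right) + H{\left(20 \right)} = \left(46 + \left(- \frac{3}{8} + 8 \left(-48\right) + \frac{1}{4} \left(-48\right) 23\right)\right) + 21 = \left(46 - \frac{5283}{8}\right) + 21 = - \frac{4915}{8} + 21 = - \frac{4747}{8}$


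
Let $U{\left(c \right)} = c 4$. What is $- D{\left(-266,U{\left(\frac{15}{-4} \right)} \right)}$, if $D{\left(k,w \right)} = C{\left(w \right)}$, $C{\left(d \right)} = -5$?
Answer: $5$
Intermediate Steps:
$U{\left(c \right)} = 4 c$
$D{\left(k,w \right)} = -5$
$- D{\left(-266,U{\left(\frac{15}{-4} \right)} \right)} = \left(-1\right) \left(-5\right) = 5$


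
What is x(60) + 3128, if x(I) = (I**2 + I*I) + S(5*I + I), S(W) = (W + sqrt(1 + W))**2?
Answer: 153969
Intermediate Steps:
x(I) = (sqrt(1 + 6*I) + 6*I)**2 + 2*I**2 (x(I) = (I**2 + I*I) + ((5*I + I) + sqrt(1 + (5*I + I)))**2 = (I**2 + I**2) + (6*I + sqrt(1 + 6*I))**2 = 2*I**2 + (sqrt(1 + 6*I) + 6*I)**2 = (sqrt(1 + 6*I) + 6*I)**2 + 2*I**2)
x(60) + 3128 = ((sqrt(1 + 6*60) + 6*60)**2 + 2*60**2) + 3128 = ((sqrt(1 + 360) + 360)**2 + 2*3600) + 3128 = ((sqrt(361) + 360)**2 + 7200) + 3128 = ((19 + 360)**2 + 7200) + 3128 = (379**2 + 7200) + 3128 = (143641 + 7200) + 3128 = 150841 + 3128 = 153969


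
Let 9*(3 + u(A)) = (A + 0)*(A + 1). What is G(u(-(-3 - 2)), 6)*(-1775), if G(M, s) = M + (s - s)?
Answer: -1775/3 ≈ -591.67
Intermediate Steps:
u(A) = -3 + A*(1 + A)/9 (u(A) = -3 + ((A + 0)*(A + 1))/9 = -3 + (A*(1 + A))/9 = -3 + A*(1 + A)/9)
G(M, s) = M (G(M, s) = M + 0 = M)
G(u(-(-3 - 2)), 6)*(-1775) = (-3 + (-(-3 - 2))/9 + (-(-3 - 2))²/9)*(-1775) = (-3 + (-1*(-5))/9 + (-1*(-5))²/9)*(-1775) = (-3 + (⅑)*5 + (⅑)*5²)*(-1775) = (-3 + 5/9 + (⅑)*25)*(-1775) = (-3 + 5/9 + 25/9)*(-1775) = (⅓)*(-1775) = -1775/3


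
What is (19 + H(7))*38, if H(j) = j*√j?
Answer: 722 + 266*√7 ≈ 1425.8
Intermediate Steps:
H(j) = j^(3/2)
(19 + H(7))*38 = (19 + 7^(3/2))*38 = (19 + 7*√7)*38 = 722 + 266*√7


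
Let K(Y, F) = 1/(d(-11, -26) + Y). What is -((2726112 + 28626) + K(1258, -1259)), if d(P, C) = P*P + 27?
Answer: -3873161629/1406 ≈ -2.7547e+6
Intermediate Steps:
d(P, C) = 27 + P² (d(P, C) = P² + 27 = 27 + P²)
K(Y, F) = 1/(148 + Y) (K(Y, F) = 1/((27 + (-11)²) + Y) = 1/((27 + 121) + Y) = 1/(148 + Y))
-((2726112 + 28626) + K(1258, -1259)) = -((2726112 + 28626) + 1/(148 + 1258)) = -(2754738 + 1/1406) = -1*3873161629/1406 = -3873161629/1406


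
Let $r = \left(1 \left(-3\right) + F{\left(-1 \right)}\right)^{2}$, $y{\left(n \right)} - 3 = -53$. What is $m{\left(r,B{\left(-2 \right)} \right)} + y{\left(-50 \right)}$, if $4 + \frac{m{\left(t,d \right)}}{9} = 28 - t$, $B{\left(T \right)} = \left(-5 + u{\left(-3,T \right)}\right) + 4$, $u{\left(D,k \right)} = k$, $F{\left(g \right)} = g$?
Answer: $22$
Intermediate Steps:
$y{\left(n \right)} = -50$ ($y{\left(n \right)} = 3 - 53 = -50$)
$r = 16$ ($r = \left(1 \left(-3\right) - 1\right)^{2} = \left(-3 - 1\right)^{2} = \left(-4\right)^{2} = 16$)
$B{\left(T \right)} = -1 + T$ ($B{\left(T \right)} = \left(-5 + T\right) + 4 = -1 + T$)
$m{\left(t,d \right)} = 216 - 9 t$ ($m{\left(t,d \right)} = -36 + 9 \left(28 - t\right) = -36 - \left(-252 + 9 t\right) = 216 - 9 t$)
$m{\left(r,B{\left(-2 \right)} \right)} + y{\left(-50 \right)} = \left(216 - 144\right) - 50 = 72 - 50 = 22$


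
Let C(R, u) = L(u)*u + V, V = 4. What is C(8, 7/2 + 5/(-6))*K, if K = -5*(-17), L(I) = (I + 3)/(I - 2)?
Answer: 6800/3 ≈ 2266.7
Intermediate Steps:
L(I) = (3 + I)/(-2 + I)
K = 85
C(R, u) = 4 + u*(3 + u)/(-2 + u) (C(R, u) = ((3 + u)/(-2 + u))*u + 4 = u*(3 + u)/(-2 + u) + 4 = 4 + u*(3 + u)/(-2 + u))
C(8, 7/2 + 5/(-6))*K = ((-8 + (7/2 + 5/(-6))² + 7*(7/2 + 5/(-6)))/(-2 + (7/2 + 5/(-6))))*85 = ((-8 + (7*(½) + 5*(-⅙))² + 7*(7*(½) + 5*(-⅙)))/(-2 + (7*(½) + 5*(-⅙))))*85 = ((-8 + (7/2 - ⅚)² + 7*(7/2 - ⅚))/(-2 + (7/2 - ⅚)))*85 = ((-8 + (8/3)² + 7*(8/3))/(-2 + 8/3))*85 = ((-8 + 64/9 + 56/3)/(⅔))*85 = ((3/2)*(160/9))*85 = (80/3)*85 = 6800/3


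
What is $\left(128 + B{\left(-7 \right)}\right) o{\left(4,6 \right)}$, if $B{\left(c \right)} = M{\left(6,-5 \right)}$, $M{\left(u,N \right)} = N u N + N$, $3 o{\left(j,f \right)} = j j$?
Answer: $1456$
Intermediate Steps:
$o{\left(j,f \right)} = \frac{j^{2}}{3}$ ($o{\left(j,f \right)} = \frac{j j}{3} = \frac{j^{2}}{3}$)
$M{\left(u,N \right)} = N + u N^{2}$ ($M{\left(u,N \right)} = u N^{2} + N = N + u N^{2}$)
$B{\left(c \right)} = 145$ ($B{\left(c \right)} = - 5 \left(1 - 30\right) = \left(-5\right) \left(-29\right) = 145$)
$\left(128 + B{\left(-7 \right)}\right) o{\left(4,6 \right)} = \left(128 + 145\right) \frac{4^{2}}{3} = 273 \cdot \frac{1}{3} \cdot 16 = 273 \cdot \frac{16}{3} = 1456$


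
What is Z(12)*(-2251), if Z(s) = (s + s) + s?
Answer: -81036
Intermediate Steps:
Z(s) = 3*s (Z(s) = 2*s + s = 3*s)
Z(12)*(-2251) = (3*12)*(-2251) = 36*(-2251) = -81036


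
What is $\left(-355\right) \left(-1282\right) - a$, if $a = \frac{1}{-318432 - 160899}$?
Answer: $\frac{218148331411}{479331} \approx 4.5511 \cdot 10^{5}$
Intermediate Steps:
$a = - \frac{1}{479331}$ ($a = \frac{1}{-479331} = - \frac{1}{479331} \approx -2.0862 \cdot 10^{-6}$)
$\left(-355\right) \left(-1282\right) - a = \left(-355\right) \left(-1282\right) - - \frac{1}{479331} = 455110 + \frac{1}{479331} = \frac{218148331411}{479331}$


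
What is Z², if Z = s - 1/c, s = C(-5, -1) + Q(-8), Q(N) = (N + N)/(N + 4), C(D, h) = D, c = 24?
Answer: 625/576 ≈ 1.0851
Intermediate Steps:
Q(N) = 2*N/(4 + N) (Q(N) = (2*N)/(4 + N) = 2*N/(4 + N))
s = -1 (s = -5 + 2*(-8)/(4 - 8) = -5 + 2*(-8)/(-4) = -5 + 2*(-8)*(-¼) = -5 + 4 = -1)
Z = -25/24 (Z = -1 - 1/24 = -25/24 ≈ -1.0417)
Z² = (-25/24)² = 625/576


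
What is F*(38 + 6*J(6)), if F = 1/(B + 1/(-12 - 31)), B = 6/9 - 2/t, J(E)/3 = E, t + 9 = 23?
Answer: 65919/226 ≈ 291.68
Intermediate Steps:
t = 14 (t = -9 + 23 = 14)
J(E) = 3*E
B = 11/21 (B = 6/9 - 2/14 = 6*(⅑) - 2*1/14 = ⅔ - ⅐ = 11/21 ≈ 0.52381)
F = 903/452 (F = 1/(11/21 + 1/(-12 - 31)) = 1/(11/21 + 1/(-43)) = 1/(11/21 - 1/43) = 1/(452/903) = 903/452 ≈ 1.9978)
F*(38 + 6*J(6)) = 903*(38 + 6*(3*6))/452 = 903*(38 + 6*18)/452 = 903*(38 + 108)/452 = (903/452)*146 = 65919/226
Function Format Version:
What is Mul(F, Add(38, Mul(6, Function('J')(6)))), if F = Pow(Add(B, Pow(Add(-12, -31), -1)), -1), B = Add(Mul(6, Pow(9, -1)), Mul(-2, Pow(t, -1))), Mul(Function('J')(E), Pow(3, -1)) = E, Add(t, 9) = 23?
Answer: Rational(65919, 226) ≈ 291.68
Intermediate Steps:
t = 14 (t = Add(-9, 23) = 14)
Function('J')(E) = Mul(3, E)
B = Rational(11, 21) (B = Add(Mul(6, Pow(9, -1)), Mul(-2, Pow(14, -1))) = Add(Mul(6, Rational(1, 9)), Mul(-2, Rational(1, 14))) = Add(Rational(2, 3), Rational(-1, 7)) = Rational(11, 21) ≈ 0.52381)
F = Rational(903, 452) (F = Pow(Add(Rational(11, 21), Pow(Add(-12, -31), -1)), -1) = Pow(Add(Rational(11, 21), Pow(-43, -1)), -1) = Pow(Add(Rational(11, 21), Rational(-1, 43)), -1) = Pow(Rational(452, 903), -1) = Rational(903, 452) ≈ 1.9978)
Mul(F, Add(38, Mul(6, Function('J')(6)))) = Mul(Rational(903, 452), Add(38, Mul(6, Mul(3, 6)))) = Mul(Rational(903, 452), Add(38, Mul(6, 18))) = Mul(Rational(903, 452), Add(38, 108)) = Mul(Rational(903, 452), 146) = Rational(65919, 226)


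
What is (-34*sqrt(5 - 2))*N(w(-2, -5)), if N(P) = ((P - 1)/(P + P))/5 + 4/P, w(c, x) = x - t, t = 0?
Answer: 578*sqrt(3)/25 ≈ 40.045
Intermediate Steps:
w(c, x) = x (w(c, x) = x - 1*0 = x + 0 = x)
N(P) = 4/P + (-1 + P)/(10*P) (N(P) = ((-1 + P)/((2*P)))*(1/5) + 4/P = ((-1 + P)*(1/(2*P)))*(1/5) + 4/P = ((-1 + P)/(2*P))*(1/5) + 4/P = (-1 + P)/(10*P) + 4/P = 4/P + (-1 + P)/(10*P))
(-34*sqrt(5 - 2))*N(w(-2, -5)) = (-34*sqrt(5 - 2))*((1/10)*(39 - 5)/(-5)) = (-34*sqrt(3))*((1/10)*(-1/5)*34) = -34*sqrt(3)*(-17/25) = 578*sqrt(3)/25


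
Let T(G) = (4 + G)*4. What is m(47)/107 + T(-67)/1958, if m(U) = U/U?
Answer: -12503/104753 ≈ -0.11936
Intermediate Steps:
T(G) = 16 + 4*G
m(U) = 1
m(47)/107 + T(-67)/1958 = 1/107 + (16 + 4*(-67))/1958 = 1*(1/107) + (16 - 268)*(1/1958) = 1/107 - 252*1/1958 = 1/107 - 126/979 = -12503/104753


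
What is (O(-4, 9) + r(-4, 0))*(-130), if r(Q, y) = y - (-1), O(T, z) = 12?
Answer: -1690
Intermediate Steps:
r(Q, y) = 1 + y (r(Q, y) = y - 1*(-1) = y + 1 = 1 + y)
(O(-4, 9) + r(-4, 0))*(-130) = (12 + (1 + 0))*(-130) = (12 + 1)*(-130) = 13*(-130) = -1690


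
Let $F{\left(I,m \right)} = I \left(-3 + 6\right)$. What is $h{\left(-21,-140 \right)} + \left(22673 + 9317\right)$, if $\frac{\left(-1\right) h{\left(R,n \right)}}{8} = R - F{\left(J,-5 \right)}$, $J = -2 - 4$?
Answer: $32014$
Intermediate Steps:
$J = -6$ ($J = -2 - 4 = -6$)
$F{\left(I,m \right)} = 3 I$ ($F{\left(I,m \right)} = I 3 = 3 I$)
$h{\left(R,n \right)} = -144 - 8 R$ ($h{\left(R,n \right)} = - 8 \left(R - 3 \left(-6\right)\right) = - 8 \left(R - -18\right) = - 8 \left(R + 18\right) = - 8 \left(18 + R\right) = -144 - 8 R$)
$h{\left(-21,-140 \right)} + \left(22673 + 9317\right) = \left(-144 - -168\right) + \left(22673 + 9317\right) = \left(-144 + 168\right) + 31990 = 24 + 31990 = 32014$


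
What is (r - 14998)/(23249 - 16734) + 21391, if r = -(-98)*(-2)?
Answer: 139347171/6515 ≈ 21389.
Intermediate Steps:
r = -196 (r = -98*2 = -196)
(r - 14998)/(23249 - 16734) + 21391 = (-196 - 14998)/(23249 - 16734) + 21391 = -15194/6515 + 21391 = 139347171/6515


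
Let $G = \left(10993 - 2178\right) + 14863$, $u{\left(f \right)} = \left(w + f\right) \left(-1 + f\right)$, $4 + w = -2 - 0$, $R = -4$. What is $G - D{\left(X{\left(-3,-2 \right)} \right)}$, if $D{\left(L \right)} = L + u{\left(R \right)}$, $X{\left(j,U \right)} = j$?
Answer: $23631$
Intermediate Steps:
$w = -6$ ($w = -4 - 2 = -6$)
$u{\left(f \right)} = \left(-1 + f\right) \left(-6 + f\right)$ ($u{\left(f \right)} = \left(-6 + f\right) \left(-1 + f\right) = \left(-1 + f\right) \left(-6 + f\right)$)
$G = 23678$ ($G = 8815 + 14863 = 23678$)
$D{\left(L \right)} = 50 + L$ ($D{\left(L \right)} = L + \left(6 + \left(-4\right)^{2} - -28\right) = L + \left(6 + 16 + 28\right) = L + 50 = 50 + L$)
$G - D{\left(X{\left(-3,-2 \right)} \right)} = 23678 - \left(50 - 3\right) = 23678 - 47 = 23631$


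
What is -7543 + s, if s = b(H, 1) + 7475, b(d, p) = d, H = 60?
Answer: -8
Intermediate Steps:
s = 7535 (s = 60 + 7475 = 7535)
-7543 + s = -7543 + 7535 = -8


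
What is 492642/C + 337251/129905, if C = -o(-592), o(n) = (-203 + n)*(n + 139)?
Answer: 255374355/207925943 ≈ 1.2282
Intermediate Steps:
o(n) = (-203 + n)*(139 + n)
C = -360135 (C = -(-28217 + (-592)**2 - 64*(-592)) = -(-28217 + 350464 + 37888) = -1*360135 = -360135)
492642/C + 337251/129905 = 492642/(-360135) + 337251/129905 = 492642*(-1/360135) + 337251*(1/129905) = -54738/40015 + 337251/129905 = 255374355/207925943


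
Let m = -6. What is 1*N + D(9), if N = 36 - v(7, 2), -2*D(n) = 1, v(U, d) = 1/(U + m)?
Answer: 69/2 ≈ 34.500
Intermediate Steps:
v(U, d) = 1/(-6 + U) (v(U, d) = 1/(U - 6) = 1/(-6 + U))
D(n) = -½ (D(n) = -½*1 = -½)
N = 35 (N = 36 - 1/(-6 + 7) = 36 - 1/1 = 36 - 1*1 = 36 - 1 = 35)
1*N + D(9) = 1*35 - ½ = 35 - ½ = 69/2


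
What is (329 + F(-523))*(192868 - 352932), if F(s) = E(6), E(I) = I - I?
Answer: -52661056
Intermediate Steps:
E(I) = 0
F(s) = 0
(329 + F(-523))*(192868 - 352932) = (329 + 0)*(192868 - 352932) = 329*(-160064) = -52661056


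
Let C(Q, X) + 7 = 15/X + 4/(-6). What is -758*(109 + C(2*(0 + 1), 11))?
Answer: -2568862/33 ≈ -77844.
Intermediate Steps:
C(Q, X) = -23/3 + 15/X (C(Q, X) = -7 + (15/X + 4/(-6)) = -7 + (15/X + 4*(-1/6)) = -7 + (15/X - 2/3) = -7 + (-2/3 + 15/X) = -23/3 + 15/X)
-758*(109 + C(2*(0 + 1), 11)) = -758*(109 + (-23/3 + 15/11)) = -758*(109 - 208/33) = -758*3389/33 = -2568862/33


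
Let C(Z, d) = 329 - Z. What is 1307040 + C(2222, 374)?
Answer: 1305147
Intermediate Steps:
1307040 + C(2222, 374) = 1307040 + (329 - 1*2222) = 1307040 + (329 - 2222) = 1307040 - 1893 = 1305147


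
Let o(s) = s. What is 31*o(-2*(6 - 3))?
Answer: -186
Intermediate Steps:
31*o(-2*(6 - 3)) = 31*(-2*(6 - 3)) = 31*(-2*3) = 31*(-6) = -186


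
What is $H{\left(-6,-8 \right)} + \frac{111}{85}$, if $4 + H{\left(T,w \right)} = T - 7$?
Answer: $- \frac{1334}{85} \approx -15.694$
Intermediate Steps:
$H{\left(T,w \right)} = -11 + T$ ($H{\left(T,w \right)} = -4 + \left(T - 7\right) = -4 + \left(-7 + T\right) = -11 + T$)
$H{\left(-6,-8 \right)} + \frac{111}{85} = \left(-11 - 6\right) + \frac{111}{85} = -17 + 111 \cdot \frac{1}{85} = -17 + \frac{111}{85} = - \frac{1334}{85}$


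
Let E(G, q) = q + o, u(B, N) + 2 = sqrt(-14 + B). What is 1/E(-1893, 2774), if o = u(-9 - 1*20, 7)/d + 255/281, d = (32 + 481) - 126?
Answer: 32815744946847/91060486308209924 - 30557907*I*sqrt(43)/91060486308209924 ≈ 0.00036037 - 2.2005e-9*I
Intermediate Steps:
d = 387 (d = 513 - 126 = 387)
u(B, N) = -2 + sqrt(-14 + B)
o = 98123/108747 + I*sqrt(43)/387 (o = (-2 + sqrt(-14 + (-9 - 1*20)))/387 + 255/281 = (-2 + sqrt(-14 + (-9 - 20)))*(1/387) + 255*(1/281) = (-2 + sqrt(-14 - 29))*(1/387) + 255/281 = (-2 + sqrt(-43))*(1/387) + 255/281 = (-2 + I*sqrt(43))*(1/387) + 255/281 = (-2/387 + I*sqrt(43)/387) + 255/281 = 98123/108747 + I*sqrt(43)/387 ≈ 0.90231 + 0.016944*I)
E(G, q) = 98123/108747 + q + I*sqrt(43)/387 (E(G, q) = q + (98123/108747 + I*sqrt(43)/387) = 98123/108747 + q + I*sqrt(43)/387)
1/E(-1893, 2774) = 1/(98123/108747 + 2774 + I*sqrt(43)/387) = 1/(301762301/108747 + I*sqrt(43)/387)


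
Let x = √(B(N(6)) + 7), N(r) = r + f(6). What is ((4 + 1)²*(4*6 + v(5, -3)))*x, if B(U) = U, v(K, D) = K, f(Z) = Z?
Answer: 725*√19 ≈ 3160.2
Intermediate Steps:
N(r) = 6 + r (N(r) = r + 6 = 6 + r)
x = √19 (x = √((6 + 6) + 7) = √(12 + 7) = √19 ≈ 4.3589)
((4 + 1)²*(4*6 + v(5, -3)))*x = ((4 + 1)²*(4*6 + 5))*√19 = (5²*(24 + 5))*√19 = (25*29)*√19 = 725*√19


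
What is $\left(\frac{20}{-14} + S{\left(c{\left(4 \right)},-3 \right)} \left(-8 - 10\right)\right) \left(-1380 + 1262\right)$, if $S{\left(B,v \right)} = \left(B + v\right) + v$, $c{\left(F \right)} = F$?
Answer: $- \frac{28556}{7} \approx -4079.4$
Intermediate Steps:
$S{\left(B,v \right)} = B + 2 v$
$\left(\frac{20}{-14} + S{\left(c{\left(4 \right)},-3 \right)} \left(-8 - 10\right)\right) \left(-1380 + 1262\right) = \left(\frac{20}{-14} + \left(4 + 2 \left(-3\right)\right) \left(-8 - 10\right)\right) \left(-1380 + 1262\right) = \left(20 \left(- \frac{1}{14}\right) + \left(4 - 6\right) \left(-8 - 10\right)\right) \left(-118\right) = \left(- \frac{10}{7} - -36\right) \left(-118\right) = \left(- \frac{10}{7} + 36\right) \left(-118\right) = \frac{242}{7} \left(-118\right) = - \frac{28556}{7}$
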